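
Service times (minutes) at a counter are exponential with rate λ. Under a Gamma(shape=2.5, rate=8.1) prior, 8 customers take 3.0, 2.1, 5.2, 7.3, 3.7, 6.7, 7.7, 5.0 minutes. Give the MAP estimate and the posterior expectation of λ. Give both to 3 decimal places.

Σ times = 40.7. Posterior: Gamma(shape = 2.5+8 = 10.5, rate = 8.1+40.7 = 48.8).
Mode = (α−1)/β = 9.5/48.8 = 0.195.
Mean = α/β = 10.5/48.8 = 0.215.
The posterior is right-skewed, so the mean exceeds the mode.

MAP: 0.195. Posterior mean: 0.215.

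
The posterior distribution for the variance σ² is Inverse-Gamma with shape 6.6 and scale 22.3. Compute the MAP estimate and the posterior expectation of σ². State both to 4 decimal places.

Mode = β/(α+1) = 22.3/7.6 = 2.9342.
Mean = β/(α−1) = 22.3/5.6 = 3.9821.

σ²_MAP = 2.9342, E[σ²|data] = 3.9821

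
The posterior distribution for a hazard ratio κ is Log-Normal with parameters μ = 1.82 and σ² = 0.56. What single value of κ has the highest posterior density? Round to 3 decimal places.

Mode = exp(μ − σ²) = exp(1.26) = 3.525.
Mean = exp(μ + σ²/2) = exp(2.100) = 8.166.
This is the posterior mode — the MAP estimate.

3.525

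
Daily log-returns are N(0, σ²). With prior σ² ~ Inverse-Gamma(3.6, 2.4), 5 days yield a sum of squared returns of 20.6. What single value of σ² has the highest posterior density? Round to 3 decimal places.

Posterior: Inverse-Gamma(shape = 3.6+5/2 = 6.1, scale = 2.4+20.6/2 = 12.7).
Mode = β/(α+1) = 12.7/7.1 = 1.789.
Mean = β/(α−1) = 12.7/5.1 = 2.490.
This is the posterior mode — the MAP estimate.

1.789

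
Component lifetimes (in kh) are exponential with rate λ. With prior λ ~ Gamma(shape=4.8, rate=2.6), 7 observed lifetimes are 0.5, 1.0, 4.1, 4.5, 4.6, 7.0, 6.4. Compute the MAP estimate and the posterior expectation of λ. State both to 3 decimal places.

MAP estimate = 0.352, posterior expectation = 0.384

Σ times = 28.1. Posterior: Gamma(shape = 4.8+7 = 11.8, rate = 2.6+28.1 = 30.7).
Mode = (α−1)/β = 10.8/30.7 = 0.352.
Mean = α/β = 11.8/30.7 = 0.384.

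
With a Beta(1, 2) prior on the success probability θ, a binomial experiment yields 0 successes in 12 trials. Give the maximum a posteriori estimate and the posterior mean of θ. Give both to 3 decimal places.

Posterior: Beta(1+0, 2+12) = Beta(1, 14).
Since α = 1 ≤ 1 and β > 1, the Beta density is monotone decreasing on [0,1]; the mode is at 0.
Mean = 1/(1+14) = 0.067.
Mean > mode: the posterior has a right tail.

MAP = 0.000, posterior mean = 0.067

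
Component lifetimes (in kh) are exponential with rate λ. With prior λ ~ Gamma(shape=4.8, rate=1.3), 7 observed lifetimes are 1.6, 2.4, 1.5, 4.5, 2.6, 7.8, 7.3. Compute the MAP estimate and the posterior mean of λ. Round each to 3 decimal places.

MAP: 0.372. Posterior mean: 0.407.

Σ times = 27.7. Posterior: Gamma(shape = 4.8+7 = 11.8, rate = 1.3+27.7 = 29.0).
Mode = (α−1)/β = 10.8/29.0 = 0.372.
Mean = α/β = 11.8/29.0 = 0.407.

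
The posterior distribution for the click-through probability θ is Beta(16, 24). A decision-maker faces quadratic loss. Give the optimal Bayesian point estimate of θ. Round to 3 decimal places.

0.400

Mode = (16−1)/(16+24−2) = 15/38 = 0.395.
Mean = 16/(16+24) = 16/40 = 0.400.
Quadratic loss ⇒ the optimal estimator is the posterior mean.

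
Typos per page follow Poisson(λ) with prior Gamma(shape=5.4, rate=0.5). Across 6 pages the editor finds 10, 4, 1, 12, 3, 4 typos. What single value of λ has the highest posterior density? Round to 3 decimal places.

Σ counts = 34. Posterior: Gamma(shape = 5.4+34 = 39.4, rate = 0.5+6 = 6.5).
Mode = (α−1)/β = 38.4/6.5 = 5.908.
Mean = α/β = 39.4/6.5 = 6.062.
This is the posterior mode — the MAP estimate.

5.908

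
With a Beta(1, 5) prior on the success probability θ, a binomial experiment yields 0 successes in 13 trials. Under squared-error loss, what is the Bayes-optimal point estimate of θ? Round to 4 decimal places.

Posterior: Beta(1+0, 5+13) = Beta(1, 18).
Since α = 1 ≤ 1 and β > 1, the Beta density is monotone decreasing on [0,1]; the mode is at 0.
Mean = 1/(1+18) = 0.0526.
Squared-error loss ⇒ the optimal estimator is the posterior mean.

0.0526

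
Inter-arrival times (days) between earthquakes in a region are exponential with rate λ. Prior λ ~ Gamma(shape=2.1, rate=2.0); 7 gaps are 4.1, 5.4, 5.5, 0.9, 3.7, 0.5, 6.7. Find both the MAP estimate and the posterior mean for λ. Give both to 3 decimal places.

Σ times = 26.8. Posterior: Gamma(shape = 2.1+7 = 9.1, rate = 2.0+26.8 = 28.8).
Mode = (α−1)/β = 8.1/28.8 = 0.281.
Mean = α/β = 9.1/28.8 = 0.316.

MAP = 0.281, posterior mean = 0.316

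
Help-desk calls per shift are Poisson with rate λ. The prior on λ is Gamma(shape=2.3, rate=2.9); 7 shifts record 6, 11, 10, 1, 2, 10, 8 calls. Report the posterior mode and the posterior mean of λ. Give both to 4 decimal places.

Σ counts = 48. Posterior: Gamma(shape = 2.3+48 = 50.3, rate = 2.9+7 = 9.9).
Mode = (α−1)/β = 49.3/9.9 = 4.9798.
Mean = α/β = 50.3/9.9 = 5.0808.

MAP = 4.9798, posterior mean = 5.0808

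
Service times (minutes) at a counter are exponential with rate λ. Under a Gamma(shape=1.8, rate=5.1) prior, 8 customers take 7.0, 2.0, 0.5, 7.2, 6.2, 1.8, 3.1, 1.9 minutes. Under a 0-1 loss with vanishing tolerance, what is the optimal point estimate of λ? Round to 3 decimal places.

Σ times = 29.7. Posterior: Gamma(shape = 1.8+8 = 9.8, rate = 5.1+29.7 = 34.8).
Mode = (α−1)/β = 8.8/34.8 = 0.253.
Mean = α/β = 9.8/34.8 = 0.282.
This is the posterior mode — the MAP estimate.

0.253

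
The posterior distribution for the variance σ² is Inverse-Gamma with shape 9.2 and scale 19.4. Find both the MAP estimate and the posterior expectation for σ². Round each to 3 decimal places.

Mode = β/(α+1) = 19.4/10.2 = 1.902.
Mean = β/(α−1) = 19.4/8.2 = 2.366.

MAP estimate = 1.902, posterior expectation = 2.366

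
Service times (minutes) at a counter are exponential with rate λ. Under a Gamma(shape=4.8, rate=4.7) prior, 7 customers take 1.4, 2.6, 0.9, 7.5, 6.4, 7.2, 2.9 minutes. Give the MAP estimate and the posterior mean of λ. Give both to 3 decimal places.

Σ times = 28.9. Posterior: Gamma(shape = 4.8+7 = 11.8, rate = 4.7+28.9 = 33.6).
Mode = (α−1)/β = 10.8/33.6 = 0.321.
Mean = α/β = 11.8/33.6 = 0.351.

MAP = 0.321; posterior mean = 0.351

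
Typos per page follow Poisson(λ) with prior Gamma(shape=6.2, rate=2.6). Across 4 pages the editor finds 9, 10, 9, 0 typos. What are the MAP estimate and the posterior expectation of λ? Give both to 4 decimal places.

Σ counts = 28. Posterior: Gamma(shape = 6.2+28 = 34.2, rate = 2.6+4 = 6.6).
Mode = (α−1)/β = 33.2/6.6 = 5.0303.
Mean = α/β = 34.2/6.6 = 5.1818.

MAP = 5.0303; posterior mean = 5.1818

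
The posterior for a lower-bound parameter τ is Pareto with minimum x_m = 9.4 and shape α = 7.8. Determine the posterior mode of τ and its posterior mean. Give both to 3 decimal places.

The Pareto density is strictly decreasing on [x_m, ∞), so the mode is x_m = 9.400.
Mean = α·x_m/(α−1) = 7.8·9.4/6.8 = 10.782.

MAP = 9.400; posterior mean = 10.782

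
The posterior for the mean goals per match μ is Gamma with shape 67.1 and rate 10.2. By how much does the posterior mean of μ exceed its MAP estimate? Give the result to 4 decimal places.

0.0980

Mode = (α−1)/β = 66.1/10.2 = 6.4804.
Mean = α/β = 67.1/10.2 = 6.5784.
Difference = 6.5784 − 6.4804 = 0.0980.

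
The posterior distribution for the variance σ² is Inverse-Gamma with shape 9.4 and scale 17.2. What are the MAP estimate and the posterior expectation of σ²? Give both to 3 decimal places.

Mode = β/(α+1) = 17.2/10.4 = 1.654.
Mean = β/(α−1) = 17.2/8.4 = 2.048.

MAP estimate = 1.654, posterior expectation = 2.048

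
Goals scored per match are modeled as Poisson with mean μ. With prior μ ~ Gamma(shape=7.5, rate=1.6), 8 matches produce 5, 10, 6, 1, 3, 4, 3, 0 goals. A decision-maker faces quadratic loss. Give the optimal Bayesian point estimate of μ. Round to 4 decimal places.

4.1146

Σ counts = 32. Posterior: Gamma(shape = 7.5+32 = 39.5, rate = 1.6+8 = 9.6).
Mode = (α−1)/β = 38.5/9.6 = 4.0104.
Mean = α/β = 39.5/9.6 = 4.1146.
Quadratic loss ⇒ the optimal estimator is the posterior mean.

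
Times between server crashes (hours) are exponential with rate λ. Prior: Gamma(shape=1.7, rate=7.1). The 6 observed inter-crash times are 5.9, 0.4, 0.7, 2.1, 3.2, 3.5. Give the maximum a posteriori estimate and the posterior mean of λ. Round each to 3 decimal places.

MAP: 0.293. Posterior mean: 0.336.

Σ times = 15.8. Posterior: Gamma(shape = 1.7+6 = 7.7, rate = 7.1+15.8 = 22.9).
Mode = (α−1)/β = 6.7/22.9 = 0.293.
Mean = α/β = 7.7/22.9 = 0.336.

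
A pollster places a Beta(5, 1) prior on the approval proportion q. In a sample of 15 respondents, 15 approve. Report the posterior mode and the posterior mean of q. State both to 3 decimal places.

MAP: 1.000. Posterior mean: 0.952.

Posterior: Beta(5+15, 1+0) = Beta(20, 1).
Since β = 1 ≤ 1 and α > 1, the Beta density is monotone increasing on [0,1]; the mode is at 1.
Mean = 20/(20+1) = 0.952.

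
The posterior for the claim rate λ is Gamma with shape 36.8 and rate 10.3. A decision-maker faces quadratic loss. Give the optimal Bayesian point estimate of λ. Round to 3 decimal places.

Mode = (α−1)/β = 35.8/10.3 = 3.476.
Mean = α/β = 36.8/10.3 = 3.573.
Quadratic loss ⇒ the optimal estimator is the posterior mean.

3.573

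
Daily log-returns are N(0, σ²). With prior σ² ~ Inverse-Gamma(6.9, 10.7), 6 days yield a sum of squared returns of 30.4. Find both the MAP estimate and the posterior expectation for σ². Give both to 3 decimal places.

MAP = 2.376, posterior mean = 2.910

Posterior: Inverse-Gamma(shape = 6.9+6/2 = 9.9, scale = 10.7+30.4/2 = 25.9).
Mode = β/(α+1) = 25.9/10.9 = 2.376.
Mean = β/(α−1) = 25.9/8.9 = 2.910.
Mean > mode: the posterior has a right tail.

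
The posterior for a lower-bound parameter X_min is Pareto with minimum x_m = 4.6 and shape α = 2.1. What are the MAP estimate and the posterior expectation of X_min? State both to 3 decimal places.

MAP estimate = 4.600, posterior expectation = 8.782

The Pareto density is strictly decreasing on [x_m, ∞), so the mode is x_m = 4.600.
Mean = α·x_m/(α−1) = 2.1·4.6/1.1 = 8.782.
The mean is pulled above the mode by the posterior's right skew.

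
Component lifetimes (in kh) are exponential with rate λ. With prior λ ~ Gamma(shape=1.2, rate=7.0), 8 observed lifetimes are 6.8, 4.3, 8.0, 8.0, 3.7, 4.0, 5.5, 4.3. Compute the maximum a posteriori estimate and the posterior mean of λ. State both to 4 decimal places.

Σ times = 44.6. Posterior: Gamma(shape = 1.2+8 = 9.2, rate = 7.0+44.6 = 51.6).
Mode = (α−1)/β = 8.2/51.6 = 0.1589.
Mean = α/β = 9.2/51.6 = 0.1783.

MAP: 0.1589. Posterior mean: 0.1783.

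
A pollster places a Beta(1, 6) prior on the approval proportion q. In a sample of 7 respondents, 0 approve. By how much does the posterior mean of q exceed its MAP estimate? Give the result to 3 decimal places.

Posterior: Beta(1+0, 6+7) = Beta(1, 13).
Since α = 1 ≤ 1 and β > 1, the Beta density is monotone decreasing on [0,1]; the mode is at 0.
Mean = 1/(1+13) = 0.071.
Difference = 0.071 − 0.000 = 0.071.
The posterior is right-skewed, so the mean exceeds the mode.

0.071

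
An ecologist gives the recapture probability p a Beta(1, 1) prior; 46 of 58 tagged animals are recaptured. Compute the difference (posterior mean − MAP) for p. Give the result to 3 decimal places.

Posterior: Beta(1+46, 1+12) = Beta(47, 13).
Mode = (47−1)/(47+13−2) = 46/58 = 0.793.
With a flat prior the MAP equals the MLE, 46/58.
Mean = 47/(47+13) = 47/60 = 0.783.
Difference = 0.783 − 0.793 = -0.010.
Mode > mean: the posterior has a left tail.

-0.010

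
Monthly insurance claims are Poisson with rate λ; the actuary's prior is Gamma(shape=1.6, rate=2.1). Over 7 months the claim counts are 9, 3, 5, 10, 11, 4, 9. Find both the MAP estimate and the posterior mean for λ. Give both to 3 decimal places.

Σ counts = 51. Posterior: Gamma(shape = 1.6+51 = 52.6, rate = 2.1+7 = 9.1).
Mode = (α−1)/β = 51.6/9.1 = 5.670.
Mean = α/β = 52.6/9.1 = 5.780.

MAP = 5.670, posterior mean = 5.780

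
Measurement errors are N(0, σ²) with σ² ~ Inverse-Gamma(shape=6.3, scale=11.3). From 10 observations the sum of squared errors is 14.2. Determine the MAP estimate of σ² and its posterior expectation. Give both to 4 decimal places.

σ²_MAP = 1.4959, E[σ²|data] = 1.7864

Posterior: Inverse-Gamma(shape = 6.3+10/2 = 11.3, scale = 11.3+14.2/2 = 18.4).
Mode = β/(α+1) = 18.4/12.3 = 1.4959.
Mean = β/(α−1) = 18.4/10.3 = 1.7864.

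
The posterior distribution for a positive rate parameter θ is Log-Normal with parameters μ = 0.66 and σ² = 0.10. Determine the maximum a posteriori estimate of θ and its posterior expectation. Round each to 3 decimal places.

MAP = 1.751; posterior mean = 2.034

Mode = exp(μ − σ²) = exp(0.56) = 1.751.
Mean = exp(μ + σ²/2) = exp(0.710) = 2.034.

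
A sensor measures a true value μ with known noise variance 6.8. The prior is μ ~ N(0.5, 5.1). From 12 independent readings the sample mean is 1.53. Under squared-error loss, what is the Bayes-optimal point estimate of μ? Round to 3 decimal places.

1.427

Posterior for μ is Normal. Precision-weighted mean: (1/5.1·0.5 + 12/6.8·1.53) / (1/5.1 + 12/6.8) = 1.427.
A Normal posterior is symmetric, so mode = mean.
Squared-error loss ⇒ the optimal estimator is the posterior mean.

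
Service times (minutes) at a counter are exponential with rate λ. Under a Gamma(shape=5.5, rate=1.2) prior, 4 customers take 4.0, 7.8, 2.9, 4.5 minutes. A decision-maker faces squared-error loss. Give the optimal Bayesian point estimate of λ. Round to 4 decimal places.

Σ times = 19.2. Posterior: Gamma(shape = 5.5+4 = 9.5, rate = 1.2+19.2 = 20.4).
Mode = (α−1)/β = 8.5/20.4 = 0.4167.
Mean = α/β = 9.5/20.4 = 0.4657.
Squared-error loss ⇒ the optimal estimator is the posterior mean.

0.4657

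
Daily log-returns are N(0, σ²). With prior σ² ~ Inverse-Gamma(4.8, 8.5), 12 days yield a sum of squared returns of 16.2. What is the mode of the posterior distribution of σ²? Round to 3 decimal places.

Posterior: Inverse-Gamma(shape = 4.8+12/2 = 10.8, scale = 8.5+16.2/2 = 16.6).
Mode = β/(α+1) = 16.6/11.8 = 1.407.
Mean = β/(α−1) = 16.6/9.8 = 1.694.
This is the posterior mode — the MAP estimate.

1.407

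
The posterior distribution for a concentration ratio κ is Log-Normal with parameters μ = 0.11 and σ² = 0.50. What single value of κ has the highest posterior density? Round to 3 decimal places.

0.677

Mode = exp(μ − σ²) = exp(-0.39) = 0.677.
Mean = exp(μ + σ²/2) = exp(0.360) = 1.433.
This is the posterior mode — the MAP estimate.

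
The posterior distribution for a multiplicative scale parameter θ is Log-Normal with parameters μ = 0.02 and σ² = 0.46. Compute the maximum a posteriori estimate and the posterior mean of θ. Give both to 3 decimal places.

Mode = exp(μ − σ²) = exp(-0.44) = 0.644.
Mean = exp(μ + σ²/2) = exp(0.250) = 1.284.
The mean is pulled above the mode by the posterior's right skew.

MAP = 0.644; posterior mean = 1.284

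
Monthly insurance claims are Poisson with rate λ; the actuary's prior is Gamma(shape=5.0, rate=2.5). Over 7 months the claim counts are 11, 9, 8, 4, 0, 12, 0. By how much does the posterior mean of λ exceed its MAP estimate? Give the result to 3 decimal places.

0.105

Σ counts = 44. Posterior: Gamma(shape = 5.0+44 = 49.0, rate = 2.5+7 = 9.5).
Mode = (α−1)/β = 48.0/9.5 = 5.053.
Mean = α/β = 49.0/9.5 = 5.158.
Difference = 5.158 − 5.053 = 0.105.
The posterior is right-skewed, so the mean exceeds the mode.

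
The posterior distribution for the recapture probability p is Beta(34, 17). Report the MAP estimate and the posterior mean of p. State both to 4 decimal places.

Mode = (34−1)/(34+17−2) = 33/49 = 0.6735.
Mean = 34/(34+17) = 34/51 = 0.6667.

MAP = 0.6735; posterior mean = 0.6667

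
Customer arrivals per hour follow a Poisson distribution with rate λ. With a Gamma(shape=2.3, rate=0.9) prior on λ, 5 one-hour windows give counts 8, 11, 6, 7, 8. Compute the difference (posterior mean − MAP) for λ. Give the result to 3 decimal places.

0.169

Σ counts = 40. Posterior: Gamma(shape = 2.3+40 = 42.3, rate = 0.9+5 = 5.9).
Mode = (α−1)/β = 41.3/5.9 = 7.000.
Mean = α/β = 42.3/5.9 = 7.169.
Difference = 7.169 − 7.000 = 0.169.
The posterior is right-skewed, so the mean exceeds the mode.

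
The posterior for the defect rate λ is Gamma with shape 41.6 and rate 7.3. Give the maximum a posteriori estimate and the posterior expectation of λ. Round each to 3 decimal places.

Mode = (α−1)/β = 40.6/7.3 = 5.562.
Mean = α/β = 41.6/7.3 = 5.699.
The posterior is right-skewed, so the mean exceeds the mode.

MAP: 5.562. Posterior mean: 5.699.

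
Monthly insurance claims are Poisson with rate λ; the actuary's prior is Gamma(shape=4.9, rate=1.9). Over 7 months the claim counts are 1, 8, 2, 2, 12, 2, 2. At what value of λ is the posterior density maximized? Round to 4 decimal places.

3.6966

Σ counts = 29. Posterior: Gamma(shape = 4.9+29 = 33.9, rate = 1.9+7 = 8.9).
Mode = (α−1)/β = 32.9/8.9 = 3.6966.
Mean = α/β = 33.9/8.9 = 3.8090.
This is the posterior mode — the MAP estimate.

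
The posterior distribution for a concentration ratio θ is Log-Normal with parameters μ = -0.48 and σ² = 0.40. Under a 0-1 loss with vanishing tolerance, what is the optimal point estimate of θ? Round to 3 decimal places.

0.415

Mode = exp(μ − σ²) = exp(-0.88) = 0.415.
Mean = exp(μ + σ²/2) = exp(-0.280) = 0.756.
This is the posterior mode — the MAP estimate.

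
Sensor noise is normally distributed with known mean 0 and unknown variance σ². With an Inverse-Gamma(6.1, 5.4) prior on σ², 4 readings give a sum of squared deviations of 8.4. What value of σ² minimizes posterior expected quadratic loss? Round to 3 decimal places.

Posterior: Inverse-Gamma(shape = 6.1+4/2 = 8.1, scale = 5.4+8.4/2 = 9.6).
Mode = β/(α+1) = 9.6/9.1 = 1.055.
Mean = β/(α−1) = 9.6/7.1 = 1.352.
Quadratic loss ⇒ the optimal estimator is the posterior mean.

1.352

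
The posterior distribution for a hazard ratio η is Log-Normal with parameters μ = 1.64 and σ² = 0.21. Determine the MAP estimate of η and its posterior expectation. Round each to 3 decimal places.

Mode = exp(μ − σ²) = exp(1.43) = 4.179.
Mean = exp(μ + σ²/2) = exp(1.745) = 5.726.

MAP estimate = 4.179, posterior expectation = 5.726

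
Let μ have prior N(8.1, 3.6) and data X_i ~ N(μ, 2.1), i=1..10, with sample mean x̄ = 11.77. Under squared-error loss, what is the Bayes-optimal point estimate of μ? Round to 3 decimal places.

Posterior for μ is Normal. Precision-weighted mean: (1/3.6·8.1 + 10/2.1·11.77) / (1/3.6 + 10/2.1) = 11.568.
A Normal posterior is symmetric, so mode = mean.
Squared-error loss ⇒ the optimal estimator is the posterior mean.

11.568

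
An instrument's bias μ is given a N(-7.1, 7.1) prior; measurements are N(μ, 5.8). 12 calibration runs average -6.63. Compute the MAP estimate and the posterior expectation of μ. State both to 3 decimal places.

MAP = -6.660; posterior mean = -6.660

Posterior for μ is Normal. Precision-weighted mean: (1/7.1·-7.1 + 12/5.8·-6.63) / (1/7.1 + 12/5.8) = -6.660.
A Normal posterior is symmetric, so mode = mean.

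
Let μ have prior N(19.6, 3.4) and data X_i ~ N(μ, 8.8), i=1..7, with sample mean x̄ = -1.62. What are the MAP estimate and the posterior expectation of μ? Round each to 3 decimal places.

MAP estimate = 4.108, posterior expectation = 4.108

Posterior for μ is Normal. Precision-weighted mean: (1/3.4·19.6 + 7/8.8·-1.62) / (1/3.4 + 7/8.8) = 4.108.
A Normal posterior is symmetric, so mode = mean.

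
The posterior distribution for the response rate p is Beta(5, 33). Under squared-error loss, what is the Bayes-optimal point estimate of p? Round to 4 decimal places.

0.1316

Mode = (5−1)/(5+33−2) = 4/36 = 0.1111.
Mean = 5/(5+33) = 5/38 = 0.1316.
Squared-error loss ⇒ the optimal estimator is the posterior mean.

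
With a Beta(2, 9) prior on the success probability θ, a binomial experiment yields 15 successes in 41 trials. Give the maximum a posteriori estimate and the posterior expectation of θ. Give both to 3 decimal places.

Posterior: Beta(2+15, 9+26) = Beta(17, 35).
Mode = (17−1)/(17+35−2) = 16/50 = 0.320.
Mean = 17/(17+35) = 17/52 = 0.327.
The mean is pulled above the mode by the posterior's right skew.

MAP: 0.320. Posterior mean: 0.327.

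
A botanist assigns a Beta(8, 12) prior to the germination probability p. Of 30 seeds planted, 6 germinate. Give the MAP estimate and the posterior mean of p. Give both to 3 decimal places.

Posterior: Beta(8+6, 12+24) = Beta(14, 36).
Mode = (14−1)/(14+36−2) = 13/48 = 0.271.
Mean = 14/(14+36) = 14/50 = 0.280.

MAP = 0.271; posterior mean = 0.280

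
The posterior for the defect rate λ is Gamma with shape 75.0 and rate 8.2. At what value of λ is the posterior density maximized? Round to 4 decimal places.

9.0244

Mode = (α−1)/β = 74.0/8.2 = 9.0244.
Mean = α/β = 75.0/8.2 = 9.1463.
This is the posterior mode — the MAP estimate.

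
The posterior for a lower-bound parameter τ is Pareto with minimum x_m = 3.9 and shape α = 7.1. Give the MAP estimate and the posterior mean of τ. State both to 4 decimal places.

The Pareto density is strictly decreasing on [x_m, ∞), so the mode is x_m = 3.9000.
Mean = α·x_m/(α−1) = 7.1·3.9/6.1 = 4.5393.

τ_MAP = 3.9000, E[τ|data] = 4.5393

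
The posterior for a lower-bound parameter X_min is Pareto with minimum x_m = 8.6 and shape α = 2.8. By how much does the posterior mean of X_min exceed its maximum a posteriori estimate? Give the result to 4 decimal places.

4.7778

The Pareto density is strictly decreasing on [x_m, ∞), so the mode is x_m = 8.6000.
Mean = α·x_m/(α−1) = 2.8·8.6/1.8 = 13.3778.
Difference = 13.3778 − 8.6000 = 4.7778.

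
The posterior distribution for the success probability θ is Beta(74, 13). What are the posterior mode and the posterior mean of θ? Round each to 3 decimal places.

posterior mode = 0.859, posterior mean = 0.851

Mode = (74−1)/(74+13−2) = 73/85 = 0.859.
Mean = 74/(74+13) = 74/87 = 0.851.
Mode > mean: the posterior has a left tail.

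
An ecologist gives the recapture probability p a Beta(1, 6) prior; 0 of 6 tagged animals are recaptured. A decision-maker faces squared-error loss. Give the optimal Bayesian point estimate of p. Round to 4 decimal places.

Posterior: Beta(1+0, 6+6) = Beta(1, 12).
Since α = 1 ≤ 1 and β > 1, the Beta density is monotone decreasing on [0,1]; the mode is at 0.
Mean = 1/(1+12) = 0.0769.
Squared-error loss ⇒ the optimal estimator is the posterior mean.

0.0769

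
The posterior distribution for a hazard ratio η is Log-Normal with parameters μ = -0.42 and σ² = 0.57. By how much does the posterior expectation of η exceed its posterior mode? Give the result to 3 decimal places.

Mode = exp(μ − σ²) = exp(-0.99) = 0.372.
Mean = exp(μ + σ²/2) = exp(-0.135) = 0.874.
Difference = 0.874 − 0.372 = 0.502.

0.502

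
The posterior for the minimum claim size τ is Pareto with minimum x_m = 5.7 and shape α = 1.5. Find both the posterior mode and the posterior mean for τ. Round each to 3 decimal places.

The Pareto density is strictly decreasing on [x_m, ∞), so the mode is x_m = 5.700.
Mean = α·x_m/(α−1) = 1.5·5.7/0.5 = 17.100.
The mean is pulled above the mode by the posterior's right skew.

MAP = 5.700, posterior mean = 17.100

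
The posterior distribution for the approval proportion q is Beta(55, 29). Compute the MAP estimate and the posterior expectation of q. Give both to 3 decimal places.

MAP: 0.659. Posterior mean: 0.655.

Mode = (55−1)/(55+29−2) = 54/82 = 0.659.
Mean = 55/(55+29) = 55/84 = 0.655.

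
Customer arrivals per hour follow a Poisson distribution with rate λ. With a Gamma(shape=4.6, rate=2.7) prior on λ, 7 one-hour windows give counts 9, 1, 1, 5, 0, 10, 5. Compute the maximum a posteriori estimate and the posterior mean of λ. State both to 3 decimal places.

MAP = 3.567, posterior mean = 3.670

Σ counts = 31. Posterior: Gamma(shape = 4.6+31 = 35.6, rate = 2.7+7 = 9.7).
Mode = (α−1)/β = 34.6/9.7 = 3.567.
Mean = α/β = 35.6/9.7 = 3.670.
The mean is pulled above the mode by the posterior's right skew.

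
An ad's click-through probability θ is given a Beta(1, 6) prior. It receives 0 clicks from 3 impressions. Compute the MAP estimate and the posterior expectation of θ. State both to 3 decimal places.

Posterior: Beta(1+0, 6+3) = Beta(1, 9).
Since α = 1 ≤ 1 and β > 1, the Beta density is monotone decreasing on [0,1]; the mode is at 0.
Mean = 1/(1+9) = 0.100.
Mean > mode: the posterior has a right tail.

MAP: 0.000. Posterior mean: 0.100.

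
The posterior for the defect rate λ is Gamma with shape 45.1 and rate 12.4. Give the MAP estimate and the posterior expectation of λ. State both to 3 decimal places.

MAP = 3.556, posterior mean = 3.637

Mode = (α−1)/β = 44.1/12.4 = 3.556.
Mean = α/β = 45.1/12.4 = 3.637.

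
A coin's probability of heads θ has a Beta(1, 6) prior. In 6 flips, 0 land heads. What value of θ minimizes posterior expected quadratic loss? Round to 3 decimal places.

0.077

Posterior: Beta(1+0, 6+6) = Beta(1, 12).
Since α = 1 ≤ 1 and β > 1, the Beta density is monotone decreasing on [0,1]; the mode is at 0.
Mean = 1/(1+12) = 0.077.
Quadratic loss ⇒ the optimal estimator is the posterior mean.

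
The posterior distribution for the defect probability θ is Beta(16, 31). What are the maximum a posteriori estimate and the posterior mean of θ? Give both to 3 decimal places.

Mode = (16−1)/(16+31−2) = 15/45 = 0.333.
Mean = 16/(16+31) = 16/47 = 0.340.
Right-skewed posterior ⇒ mode < mean.

MAP: 0.333. Posterior mean: 0.340.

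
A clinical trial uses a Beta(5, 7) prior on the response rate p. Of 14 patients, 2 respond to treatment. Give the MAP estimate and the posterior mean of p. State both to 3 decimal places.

MAP estimate = 0.250, posterior mean = 0.269

Posterior: Beta(5+2, 7+12) = Beta(7, 19).
Mode = (7−1)/(7+19−2) = 6/24 = 0.250.
Mean = 7/(7+19) = 7/26 = 0.269.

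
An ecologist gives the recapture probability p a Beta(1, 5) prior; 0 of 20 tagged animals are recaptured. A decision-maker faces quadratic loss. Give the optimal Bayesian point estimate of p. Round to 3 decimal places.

0.038

Posterior: Beta(1+0, 5+20) = Beta(1, 25).
Since α = 1 ≤ 1 and β > 1, the Beta density is monotone decreasing on [0,1]; the mode is at 0.
Mean = 1/(1+25) = 0.038.
Quadratic loss ⇒ the optimal estimator is the posterior mean.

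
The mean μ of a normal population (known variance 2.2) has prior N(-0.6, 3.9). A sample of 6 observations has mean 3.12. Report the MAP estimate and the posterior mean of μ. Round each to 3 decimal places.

μ_MAP = 2.800, E[μ|data] = 2.800

Posterior for μ is Normal. Precision-weighted mean: (1/3.9·-0.6 + 6/2.2·3.12) / (1/3.9 + 6/2.2) = 2.800.
A Normal posterior is symmetric, so mode = mean.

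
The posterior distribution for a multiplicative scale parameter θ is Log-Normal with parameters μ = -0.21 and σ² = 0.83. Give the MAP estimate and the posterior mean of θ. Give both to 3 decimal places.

Mode = exp(μ − σ²) = exp(-1.04) = 0.353.
Mean = exp(μ + σ²/2) = exp(0.205) = 1.228.

MAP estimate = 0.353, posterior mean = 1.228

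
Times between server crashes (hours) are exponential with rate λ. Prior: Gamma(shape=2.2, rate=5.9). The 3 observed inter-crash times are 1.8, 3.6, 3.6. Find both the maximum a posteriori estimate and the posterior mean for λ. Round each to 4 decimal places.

maximum a posteriori estimate = 0.2819, posterior mean = 0.3490

Σ times = 9.0. Posterior: Gamma(shape = 2.2+3 = 5.2, rate = 5.9+9.0 = 14.9).
Mode = (α−1)/β = 4.2/14.9 = 0.2819.
Mean = α/β = 5.2/14.9 = 0.3490.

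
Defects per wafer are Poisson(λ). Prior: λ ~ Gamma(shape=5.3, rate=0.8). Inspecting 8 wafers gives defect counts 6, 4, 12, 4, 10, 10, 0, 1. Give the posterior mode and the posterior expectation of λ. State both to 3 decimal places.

MAP = 5.830; posterior mean = 5.943

Σ counts = 47. Posterior: Gamma(shape = 5.3+47 = 52.3, rate = 0.8+8 = 8.8).
Mode = (α−1)/β = 51.3/8.8 = 5.830.
Mean = α/β = 52.3/8.8 = 5.943.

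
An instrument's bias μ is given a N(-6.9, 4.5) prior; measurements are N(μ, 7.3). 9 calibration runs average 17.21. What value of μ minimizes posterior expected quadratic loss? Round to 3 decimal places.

13.528

Posterior for μ is Normal. Precision-weighted mean: (1/4.5·-6.9 + 9/7.3·17.21) / (1/4.5 + 9/7.3) = 13.528.
A Normal posterior is symmetric, so mode = mean.
Quadratic loss ⇒ the optimal estimator is the posterior mean.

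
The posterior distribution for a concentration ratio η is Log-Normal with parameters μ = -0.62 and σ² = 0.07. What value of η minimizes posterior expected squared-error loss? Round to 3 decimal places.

Mode = exp(μ − σ²) = exp(-0.69) = 0.502.
Mean = exp(μ + σ²/2) = exp(-0.585) = 0.557.
Squared-error loss ⇒ the optimal estimator is the posterior mean.

0.557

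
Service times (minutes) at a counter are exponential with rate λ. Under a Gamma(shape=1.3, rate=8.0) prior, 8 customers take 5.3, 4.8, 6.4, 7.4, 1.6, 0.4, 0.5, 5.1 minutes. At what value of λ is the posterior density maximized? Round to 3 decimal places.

0.210

Σ times = 31.5. Posterior: Gamma(shape = 1.3+8 = 9.3, rate = 8.0+31.5 = 39.5).
Mode = (α−1)/β = 8.3/39.5 = 0.210.
Mean = α/β = 9.3/39.5 = 0.235.
This is the posterior mode — the MAP estimate.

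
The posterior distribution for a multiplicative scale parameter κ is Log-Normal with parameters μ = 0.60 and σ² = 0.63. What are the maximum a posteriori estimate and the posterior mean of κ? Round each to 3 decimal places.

Mode = exp(μ − σ²) = exp(-0.03) = 0.970.
Mean = exp(μ + σ²/2) = exp(0.915) = 2.497.

maximum a posteriori estimate = 0.970, posterior mean = 2.497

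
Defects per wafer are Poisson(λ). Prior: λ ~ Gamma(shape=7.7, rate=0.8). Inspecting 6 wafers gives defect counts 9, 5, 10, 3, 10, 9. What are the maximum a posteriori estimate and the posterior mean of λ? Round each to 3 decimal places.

Σ counts = 46. Posterior: Gamma(shape = 7.7+46 = 53.7, rate = 0.8+6 = 6.8).
Mode = (α−1)/β = 52.7/6.8 = 7.750.
Mean = α/β = 53.7/6.8 = 7.897.
The mean is pulled above the mode by the posterior's right skew.

MAP: 7.750. Posterior mean: 7.897.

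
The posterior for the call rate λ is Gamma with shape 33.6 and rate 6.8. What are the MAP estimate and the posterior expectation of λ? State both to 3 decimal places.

Mode = (α−1)/β = 32.6/6.8 = 4.794.
Mean = α/β = 33.6/6.8 = 4.941.

MAP = 4.794, posterior mean = 4.941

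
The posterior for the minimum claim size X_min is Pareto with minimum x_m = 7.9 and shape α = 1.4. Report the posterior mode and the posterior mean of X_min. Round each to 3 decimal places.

The Pareto density is strictly decreasing on [x_m, ∞), so the mode is x_m = 7.900.
Mean = α·x_m/(α−1) = 1.4·7.9/0.4 = 27.650.

MAP = 7.900; posterior mean = 27.650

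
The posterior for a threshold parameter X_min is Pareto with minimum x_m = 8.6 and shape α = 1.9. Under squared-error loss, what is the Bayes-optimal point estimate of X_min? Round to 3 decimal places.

18.156

The Pareto density is strictly decreasing on [x_m, ∞), so the mode is x_m = 8.600.
Mean = α·x_m/(α−1) = 1.9·8.6/0.9 = 18.156.
Squared-error loss ⇒ the optimal estimator is the posterior mean.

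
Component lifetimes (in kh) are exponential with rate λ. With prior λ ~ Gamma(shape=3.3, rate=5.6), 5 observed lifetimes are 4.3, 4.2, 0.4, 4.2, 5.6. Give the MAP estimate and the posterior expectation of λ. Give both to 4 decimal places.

MAP = 0.3004; posterior mean = 0.3416

Σ times = 18.7. Posterior: Gamma(shape = 3.3+5 = 8.3, rate = 5.6+18.7 = 24.3).
Mode = (α−1)/β = 7.3/24.3 = 0.3004.
Mean = α/β = 8.3/24.3 = 0.3416.
The posterior is right-skewed, so the mean exceeds the mode.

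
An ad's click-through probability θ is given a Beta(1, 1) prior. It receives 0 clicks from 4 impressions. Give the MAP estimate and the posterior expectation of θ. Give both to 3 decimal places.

MAP estimate = 0.000, posterior expectation = 0.167

Posterior: Beta(1+0, 1+4) = Beta(1, 5).
Since α = 1 ≤ 1 and β > 1, the Beta density is monotone decreasing on [0,1]; the mode is at 0.
Mean = 1/(1+5) = 0.167.
Mean > mode: the posterior has a right tail.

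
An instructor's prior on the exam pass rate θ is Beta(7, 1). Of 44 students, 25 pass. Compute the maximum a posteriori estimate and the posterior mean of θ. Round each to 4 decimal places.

Posterior: Beta(7+25, 1+19) = Beta(32, 20).
Mode = (32−1)/(32+20−2) = 31/50 = 0.6200.
Mean = 32/(32+20) = 32/52 = 0.6154.

MAP = 0.6200; posterior mean = 0.6154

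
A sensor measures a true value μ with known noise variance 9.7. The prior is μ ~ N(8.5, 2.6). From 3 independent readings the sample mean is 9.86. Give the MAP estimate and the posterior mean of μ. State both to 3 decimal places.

Posterior for μ is Normal. Precision-weighted mean: (1/2.6·8.5 + 3/9.7·9.86) / (1/2.6 + 3/9.7) = 9.106.
A Normal posterior is symmetric, so mode = mean.

μ_MAP = 9.106, E[μ|data] = 9.106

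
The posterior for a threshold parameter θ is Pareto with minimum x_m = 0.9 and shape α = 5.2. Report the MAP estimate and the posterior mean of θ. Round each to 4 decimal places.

MAP = 0.9000, posterior mean = 1.1143

The Pareto density is strictly decreasing on [x_m, ∞), so the mode is x_m = 0.9000.
Mean = α·x_m/(α−1) = 5.2·0.9/4.2 = 1.1143.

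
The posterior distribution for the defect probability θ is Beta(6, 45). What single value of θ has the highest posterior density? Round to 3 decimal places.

Mode = (6−1)/(6+45−2) = 5/49 = 0.102.
Mean = 6/(6+45) = 6/51 = 0.118.
This is the posterior mode — the MAP estimate.

0.102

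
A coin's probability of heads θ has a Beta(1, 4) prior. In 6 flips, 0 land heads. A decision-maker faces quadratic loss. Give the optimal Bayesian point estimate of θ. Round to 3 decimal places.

Posterior: Beta(1+0, 4+6) = Beta(1, 10).
Since α = 1 ≤ 1 and β > 1, the Beta density is monotone decreasing on [0,1]; the mode is at 0.
Mean = 1/(1+10) = 0.091.
Quadratic loss ⇒ the optimal estimator is the posterior mean.

0.091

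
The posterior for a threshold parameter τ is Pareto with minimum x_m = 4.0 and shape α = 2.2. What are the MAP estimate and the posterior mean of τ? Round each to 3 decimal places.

MAP estimate = 4.000, posterior mean = 7.333

The Pareto density is strictly decreasing on [x_m, ∞), so the mode is x_m = 4.000.
Mean = α·x_m/(α−1) = 2.2·4.0/1.2 = 7.333.
Right-skewed posterior ⇒ mode < mean.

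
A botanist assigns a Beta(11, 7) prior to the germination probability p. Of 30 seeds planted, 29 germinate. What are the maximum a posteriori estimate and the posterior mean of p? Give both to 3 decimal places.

Posterior: Beta(11+29, 7+1) = Beta(40, 8).
Mode = (40−1)/(40+8−2) = 39/46 = 0.848.
Mean = 40/(40+8) = 40/48 = 0.833.

p_MAP = 0.848, E[p|data] = 0.833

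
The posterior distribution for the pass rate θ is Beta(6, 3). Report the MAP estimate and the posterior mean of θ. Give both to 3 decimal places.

θ_MAP = 0.714, E[θ|data] = 0.667

Mode = (6−1)/(6+3−2) = 5/7 = 0.714.
Mean = 6/(6+3) = 6/9 = 0.667.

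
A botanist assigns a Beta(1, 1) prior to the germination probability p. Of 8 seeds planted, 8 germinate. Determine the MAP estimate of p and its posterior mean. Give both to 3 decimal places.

p_MAP = 1.000, E[p|data] = 0.900

Posterior: Beta(1+8, 1+0) = Beta(9, 1).
Since β = 1 ≤ 1 and α > 1, the Beta density is monotone increasing on [0,1]; the mode is at 1.
Mean = 9/(9+1) = 0.900.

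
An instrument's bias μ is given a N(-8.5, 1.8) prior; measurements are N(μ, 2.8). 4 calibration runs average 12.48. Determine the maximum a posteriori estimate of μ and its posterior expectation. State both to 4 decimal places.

Posterior for μ is Normal. Precision-weighted mean: (1/1.8·-8.5 + 4/2.8·12.48) / (1/1.8 + 4/2.8) = 6.6056.
A Normal posterior is symmetric, so mode = mean.

maximum a posteriori estimate = 6.6056, posterior expectation = 6.6056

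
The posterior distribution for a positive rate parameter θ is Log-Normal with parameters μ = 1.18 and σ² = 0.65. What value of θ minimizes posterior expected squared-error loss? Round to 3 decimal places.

Mode = exp(μ − σ²) = exp(0.53) = 1.699.
Mean = exp(μ + σ²/2) = exp(1.505) = 4.504.
Squared-error loss ⇒ the optimal estimator is the posterior mean.

4.504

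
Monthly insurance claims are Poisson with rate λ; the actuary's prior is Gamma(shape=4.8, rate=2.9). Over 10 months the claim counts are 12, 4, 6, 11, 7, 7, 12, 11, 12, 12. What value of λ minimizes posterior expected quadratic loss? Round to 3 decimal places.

7.659

Σ counts = 94. Posterior: Gamma(shape = 4.8+94 = 98.8, rate = 2.9+10 = 12.9).
Mode = (α−1)/β = 97.8/12.9 = 7.581.
Mean = α/β = 98.8/12.9 = 7.659.
Quadratic loss ⇒ the optimal estimator is the posterior mean.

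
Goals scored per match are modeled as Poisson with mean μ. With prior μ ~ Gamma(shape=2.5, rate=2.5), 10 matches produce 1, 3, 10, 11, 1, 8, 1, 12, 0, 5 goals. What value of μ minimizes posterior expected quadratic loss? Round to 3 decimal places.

Σ counts = 52. Posterior: Gamma(shape = 2.5+52 = 54.5, rate = 2.5+10 = 12.5).
Mode = (α−1)/β = 53.5/12.5 = 4.280.
Mean = α/β = 54.5/12.5 = 4.360.
Quadratic loss ⇒ the optimal estimator is the posterior mean.

4.360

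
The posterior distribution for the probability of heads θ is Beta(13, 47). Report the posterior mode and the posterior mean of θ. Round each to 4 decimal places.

θ_MAP = 0.2069, E[θ|data] = 0.2167

Mode = (13−1)/(13+47−2) = 12/58 = 0.2069.
Mean = 13/(13+47) = 13/60 = 0.2167.
Right-skewed posterior ⇒ mode < mean.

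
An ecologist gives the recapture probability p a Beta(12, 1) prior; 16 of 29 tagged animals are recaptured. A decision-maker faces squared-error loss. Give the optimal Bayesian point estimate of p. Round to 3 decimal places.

0.667

Posterior: Beta(12+16, 1+13) = Beta(28, 14).
Mode = (28−1)/(28+14−2) = 27/40 = 0.675.
Mean = 28/(28+14) = 28/42 = 0.667.
Squared-error loss ⇒ the optimal estimator is the posterior mean.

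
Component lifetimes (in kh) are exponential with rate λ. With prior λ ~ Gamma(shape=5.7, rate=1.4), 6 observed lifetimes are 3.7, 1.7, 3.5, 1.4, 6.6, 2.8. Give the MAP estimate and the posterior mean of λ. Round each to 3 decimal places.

Σ times = 19.7. Posterior: Gamma(shape = 5.7+6 = 11.7, rate = 1.4+19.7 = 21.1).
Mode = (α−1)/β = 10.7/21.1 = 0.507.
Mean = α/β = 11.7/21.1 = 0.555.

λ_MAP = 0.507, E[λ|data] = 0.555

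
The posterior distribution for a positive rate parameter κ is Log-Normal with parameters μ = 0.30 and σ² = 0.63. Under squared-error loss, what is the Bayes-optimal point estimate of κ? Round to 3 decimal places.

1.850

Mode = exp(μ − σ²) = exp(-0.33) = 0.719.
Mean = exp(μ + σ²/2) = exp(0.615) = 1.850.
Squared-error loss ⇒ the optimal estimator is the posterior mean.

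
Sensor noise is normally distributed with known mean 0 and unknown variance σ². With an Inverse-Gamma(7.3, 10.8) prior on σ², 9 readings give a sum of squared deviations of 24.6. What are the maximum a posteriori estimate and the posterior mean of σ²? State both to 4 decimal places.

MAP = 1.8047; posterior mean = 2.1389

Posterior: Inverse-Gamma(shape = 7.3+9/2 = 11.8, scale = 10.8+24.6/2 = 23.1).
Mode = β/(α+1) = 23.1/12.8 = 1.8047.
Mean = β/(α−1) = 23.1/10.8 = 2.1389.
Right-skewed posterior ⇒ mode < mean.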